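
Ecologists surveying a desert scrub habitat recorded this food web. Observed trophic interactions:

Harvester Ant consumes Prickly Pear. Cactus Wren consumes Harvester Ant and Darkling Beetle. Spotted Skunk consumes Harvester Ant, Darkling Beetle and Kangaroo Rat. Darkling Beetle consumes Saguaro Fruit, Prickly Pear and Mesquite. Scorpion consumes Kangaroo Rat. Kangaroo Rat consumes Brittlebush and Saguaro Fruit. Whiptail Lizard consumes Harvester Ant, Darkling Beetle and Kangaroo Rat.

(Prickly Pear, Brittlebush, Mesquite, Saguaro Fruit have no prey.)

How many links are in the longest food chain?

One longest chain: Prickly Pear → Harvester Ant → Spotted Skunk.
It has 3 species and 2 links.

2 links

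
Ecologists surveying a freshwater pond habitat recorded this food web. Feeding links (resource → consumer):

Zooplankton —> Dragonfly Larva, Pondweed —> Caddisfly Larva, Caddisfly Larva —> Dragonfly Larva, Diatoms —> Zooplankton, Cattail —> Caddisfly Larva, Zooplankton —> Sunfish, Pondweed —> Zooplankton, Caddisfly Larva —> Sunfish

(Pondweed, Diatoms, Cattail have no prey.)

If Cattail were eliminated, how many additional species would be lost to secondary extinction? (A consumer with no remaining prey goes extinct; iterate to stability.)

Remove Cattail.
Every predator of it retains at least one other prey: Caddisfly Larva still has Pondweed.
No consumer loses all prey, so no secondary extinctions occur.

0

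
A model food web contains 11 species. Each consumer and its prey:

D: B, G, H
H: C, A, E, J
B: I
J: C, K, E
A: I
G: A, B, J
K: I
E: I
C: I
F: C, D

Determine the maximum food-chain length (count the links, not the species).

One longest chain: I → C → J → H → D → F.
It has 6 species and 5 links.

5 links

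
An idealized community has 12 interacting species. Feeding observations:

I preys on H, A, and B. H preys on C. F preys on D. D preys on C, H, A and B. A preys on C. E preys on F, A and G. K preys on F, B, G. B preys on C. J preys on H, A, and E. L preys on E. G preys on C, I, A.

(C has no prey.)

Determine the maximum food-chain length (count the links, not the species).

One longest chain: C → A → D → F → E → J.
It has 6 species and 5 links.

5 links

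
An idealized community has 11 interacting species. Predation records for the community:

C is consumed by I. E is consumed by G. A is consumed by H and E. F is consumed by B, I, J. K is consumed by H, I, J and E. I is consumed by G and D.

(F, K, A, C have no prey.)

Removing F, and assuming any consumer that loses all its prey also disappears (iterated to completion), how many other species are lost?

1

Remove F.
Round 1: B (all prey gone) → extinct.
No further losses. Total secondary extinctions: 1.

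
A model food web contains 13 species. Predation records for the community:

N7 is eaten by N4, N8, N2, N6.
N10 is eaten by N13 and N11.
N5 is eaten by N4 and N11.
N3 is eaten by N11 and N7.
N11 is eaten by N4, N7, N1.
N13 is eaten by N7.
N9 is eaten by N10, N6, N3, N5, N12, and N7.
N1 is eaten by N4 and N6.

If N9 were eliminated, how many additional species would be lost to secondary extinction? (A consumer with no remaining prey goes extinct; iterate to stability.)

12

Remove N9.
Round 1: N12 (all prey gone), N5 (all prey gone), N3 (all prey gone), N10 (all prey gone) → extinct.
Round 2: N13 (all prey gone), N11 (all prey gone) → extinct.
Round 3: N7 (all prey gone), N1 (all prey gone) → extinct.
Round 4: N6 (all prey gone), N8 (all prey gone), N2 (all prey gone), N4 (all prey gone) → extinct.
No further losses. Total secondary extinctions: 12.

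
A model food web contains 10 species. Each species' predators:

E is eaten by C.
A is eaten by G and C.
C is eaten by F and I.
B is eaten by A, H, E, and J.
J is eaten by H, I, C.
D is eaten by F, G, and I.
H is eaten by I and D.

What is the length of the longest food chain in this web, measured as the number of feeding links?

One longest chain: B → J → H → D → F.
It has 5 species and 4 links.

4 links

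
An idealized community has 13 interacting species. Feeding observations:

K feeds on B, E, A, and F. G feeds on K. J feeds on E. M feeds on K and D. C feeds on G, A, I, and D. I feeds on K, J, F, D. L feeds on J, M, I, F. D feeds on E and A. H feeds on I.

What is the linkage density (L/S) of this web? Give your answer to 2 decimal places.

L/S = 1.77

There are L = 23 links among S = 13 species.
L/S = 23/13 = 1.7692 ≈ 1.77.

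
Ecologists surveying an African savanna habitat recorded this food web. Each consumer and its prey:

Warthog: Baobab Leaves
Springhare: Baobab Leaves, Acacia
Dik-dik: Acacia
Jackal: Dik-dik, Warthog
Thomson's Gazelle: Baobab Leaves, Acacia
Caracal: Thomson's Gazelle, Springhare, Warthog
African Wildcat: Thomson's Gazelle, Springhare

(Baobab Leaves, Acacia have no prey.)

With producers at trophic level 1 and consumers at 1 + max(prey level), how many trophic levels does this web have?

3

Producers (level 1): Baobab Leaves, Acacia.
Baobab Leaves → Thomson's Gazelle → Caracal gives Caracal level 3.
No species has a prey at level 3, so no species reaches level 4.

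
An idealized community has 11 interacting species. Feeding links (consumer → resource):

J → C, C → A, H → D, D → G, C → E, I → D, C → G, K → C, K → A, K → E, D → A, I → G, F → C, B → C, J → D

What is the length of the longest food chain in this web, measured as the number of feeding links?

2 links

One longest chain: A → C → B.
It has 3 species and 2 links.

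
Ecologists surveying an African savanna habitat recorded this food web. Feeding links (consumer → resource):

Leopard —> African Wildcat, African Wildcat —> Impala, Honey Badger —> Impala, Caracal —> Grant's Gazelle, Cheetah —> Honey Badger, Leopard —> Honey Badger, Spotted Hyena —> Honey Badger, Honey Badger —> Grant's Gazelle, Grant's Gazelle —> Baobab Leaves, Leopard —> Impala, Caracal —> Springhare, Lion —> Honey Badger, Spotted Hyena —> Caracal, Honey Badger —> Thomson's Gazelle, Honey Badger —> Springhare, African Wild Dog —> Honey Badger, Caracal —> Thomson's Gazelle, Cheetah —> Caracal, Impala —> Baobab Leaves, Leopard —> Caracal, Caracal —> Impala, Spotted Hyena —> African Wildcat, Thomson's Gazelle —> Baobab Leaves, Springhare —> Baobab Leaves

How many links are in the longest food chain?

One longest chain: Baobab Leaves → Grant's Gazelle → Honey Badger → Lion.
It has 4 species and 3 links.

3 links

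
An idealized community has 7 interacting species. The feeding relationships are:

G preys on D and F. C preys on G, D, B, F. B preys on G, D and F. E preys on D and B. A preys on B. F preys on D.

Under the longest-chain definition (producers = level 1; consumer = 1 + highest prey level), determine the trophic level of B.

D is a producer → level 1.
F eats D → level 2.
G eats F (level 2); other prey at levels: D 1 → level 3.
B eats G (level 3); other prey at levels: D 1, F 2 → level 4.

Trophic level 4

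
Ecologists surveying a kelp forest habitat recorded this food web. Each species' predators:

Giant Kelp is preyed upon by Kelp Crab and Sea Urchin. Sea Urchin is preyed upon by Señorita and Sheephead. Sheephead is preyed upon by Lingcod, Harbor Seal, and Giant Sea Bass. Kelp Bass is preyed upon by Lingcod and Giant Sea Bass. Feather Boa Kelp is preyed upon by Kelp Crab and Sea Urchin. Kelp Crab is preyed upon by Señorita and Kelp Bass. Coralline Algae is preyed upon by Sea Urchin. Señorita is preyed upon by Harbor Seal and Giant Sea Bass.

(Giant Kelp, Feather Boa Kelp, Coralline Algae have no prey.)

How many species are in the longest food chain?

4 species

One longest chain: Giant Kelp → Sea Urchin → Señorita → Giant Sea Bass.
It has 4 species and 3 links.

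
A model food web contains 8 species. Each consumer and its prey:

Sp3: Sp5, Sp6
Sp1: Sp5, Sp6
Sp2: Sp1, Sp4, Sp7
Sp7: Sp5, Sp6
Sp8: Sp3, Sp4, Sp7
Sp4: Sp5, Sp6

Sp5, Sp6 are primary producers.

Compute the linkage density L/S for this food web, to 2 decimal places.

There are L = 14 links among S = 8 species.
L/S = 14/8 = 1.7500 ≈ 1.75.

L/S = 1.75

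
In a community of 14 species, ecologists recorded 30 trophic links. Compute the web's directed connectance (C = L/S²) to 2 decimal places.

The web has S = 14 species and L = 30 feeding links.
C = L / S² = 30 / 196 = 0.1531 ≈ 0.15.

C = 0.15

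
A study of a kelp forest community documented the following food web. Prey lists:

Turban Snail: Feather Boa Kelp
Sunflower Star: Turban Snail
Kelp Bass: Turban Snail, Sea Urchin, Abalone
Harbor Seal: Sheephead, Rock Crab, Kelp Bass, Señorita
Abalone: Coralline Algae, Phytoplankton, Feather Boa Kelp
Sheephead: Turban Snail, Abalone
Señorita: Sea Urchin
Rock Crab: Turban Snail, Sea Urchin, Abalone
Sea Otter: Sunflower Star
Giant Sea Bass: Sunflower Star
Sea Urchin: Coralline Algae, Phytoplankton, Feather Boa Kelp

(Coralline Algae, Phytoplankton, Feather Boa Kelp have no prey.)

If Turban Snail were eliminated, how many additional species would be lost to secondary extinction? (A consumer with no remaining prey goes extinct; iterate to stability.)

3

Remove Turban Snail.
Round 1: Sunflower Star (all prey gone) → extinct.
Round 2: Sea Otter (all prey gone), Giant Sea Bass (all prey gone) → extinct.
No further losses. Total secondary extinctions: 3.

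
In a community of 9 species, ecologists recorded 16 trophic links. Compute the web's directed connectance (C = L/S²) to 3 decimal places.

The web has S = 9 species and L = 16 feeding links.
C = L / S² = 16 / 81 = 0.1975 ≈ 0.198.

C = 0.198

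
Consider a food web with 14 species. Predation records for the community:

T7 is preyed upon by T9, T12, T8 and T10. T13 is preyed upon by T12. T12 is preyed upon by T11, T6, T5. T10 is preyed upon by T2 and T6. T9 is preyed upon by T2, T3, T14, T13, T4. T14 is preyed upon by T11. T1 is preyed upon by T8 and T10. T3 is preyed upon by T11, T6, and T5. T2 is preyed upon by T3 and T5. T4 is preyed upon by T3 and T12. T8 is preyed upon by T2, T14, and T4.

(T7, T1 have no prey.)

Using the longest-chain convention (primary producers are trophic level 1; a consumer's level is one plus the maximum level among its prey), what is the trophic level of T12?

Trophic level 4

T7 is a producer → level 1.
T9 eats T7 → level 2.
T4 eats T9 (level 2); other prey at levels: T8 2 → level 3.
T12 eats T4 (level 3); other prey at levels: T7 1, T13 3 → level 4.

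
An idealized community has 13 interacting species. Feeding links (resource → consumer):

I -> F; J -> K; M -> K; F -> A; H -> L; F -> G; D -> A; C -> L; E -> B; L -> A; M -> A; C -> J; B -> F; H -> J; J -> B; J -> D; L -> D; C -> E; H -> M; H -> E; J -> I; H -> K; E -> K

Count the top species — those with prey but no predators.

Top species (has prey, but nothing eats it): K, G, A.
Count: 3.

3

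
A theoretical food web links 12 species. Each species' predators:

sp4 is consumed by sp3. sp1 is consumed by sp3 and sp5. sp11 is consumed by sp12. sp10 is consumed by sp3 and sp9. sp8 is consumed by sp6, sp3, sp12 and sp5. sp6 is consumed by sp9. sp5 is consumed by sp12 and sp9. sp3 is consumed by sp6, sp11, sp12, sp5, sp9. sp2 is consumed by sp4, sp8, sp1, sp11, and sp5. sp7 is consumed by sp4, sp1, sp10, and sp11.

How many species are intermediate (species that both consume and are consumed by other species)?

Intermediate species (has both prey and predators): sp10, sp8, sp4, sp1, sp3, sp6, sp11, sp5.
Count: 8.

8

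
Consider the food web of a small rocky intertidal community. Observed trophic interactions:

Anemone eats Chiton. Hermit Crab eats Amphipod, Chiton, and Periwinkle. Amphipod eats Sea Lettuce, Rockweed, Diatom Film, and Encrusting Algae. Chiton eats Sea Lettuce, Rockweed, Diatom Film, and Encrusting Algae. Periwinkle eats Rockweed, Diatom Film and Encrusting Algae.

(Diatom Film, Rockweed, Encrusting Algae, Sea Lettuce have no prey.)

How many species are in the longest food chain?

One longest chain: Diatom Film → Chiton → Anemone.
It has 3 species and 2 links.

3 species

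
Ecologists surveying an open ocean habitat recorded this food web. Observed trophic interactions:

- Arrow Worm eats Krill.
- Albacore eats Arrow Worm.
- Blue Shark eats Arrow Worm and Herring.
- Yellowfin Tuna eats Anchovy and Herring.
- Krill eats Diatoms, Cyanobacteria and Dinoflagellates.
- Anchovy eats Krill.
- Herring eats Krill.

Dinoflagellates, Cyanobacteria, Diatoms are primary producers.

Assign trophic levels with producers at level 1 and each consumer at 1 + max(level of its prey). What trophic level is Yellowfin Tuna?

Trophic level 4

Dinoflagellates is a producer → level 1.
Krill eats Dinoflagellates (level 1); other prey at levels: Cyanobacteria 1, Diatoms 1 → level 2.
Anchovy eats Krill → level 3.
Yellowfin Tuna eats Anchovy (level 3); other prey at levels: Herring 3 → level 4.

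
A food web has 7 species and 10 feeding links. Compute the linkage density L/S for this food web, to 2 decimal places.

There are L = 10 links among S = 7 species.
L/S = 10/7 = 1.4286 ≈ 1.43.

L/S = 1.43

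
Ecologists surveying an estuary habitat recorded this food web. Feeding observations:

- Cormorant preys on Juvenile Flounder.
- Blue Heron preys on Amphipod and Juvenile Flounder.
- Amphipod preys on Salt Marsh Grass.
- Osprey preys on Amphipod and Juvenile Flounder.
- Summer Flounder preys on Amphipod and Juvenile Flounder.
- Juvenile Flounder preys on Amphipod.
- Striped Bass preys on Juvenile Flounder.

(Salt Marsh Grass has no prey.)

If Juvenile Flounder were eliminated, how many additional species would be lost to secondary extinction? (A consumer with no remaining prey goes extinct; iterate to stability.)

2

Remove Juvenile Flounder.
Round 1: Striped Bass (all prey gone), Cormorant (all prey gone) → extinct.
No further losses. Total secondary extinctions: 2.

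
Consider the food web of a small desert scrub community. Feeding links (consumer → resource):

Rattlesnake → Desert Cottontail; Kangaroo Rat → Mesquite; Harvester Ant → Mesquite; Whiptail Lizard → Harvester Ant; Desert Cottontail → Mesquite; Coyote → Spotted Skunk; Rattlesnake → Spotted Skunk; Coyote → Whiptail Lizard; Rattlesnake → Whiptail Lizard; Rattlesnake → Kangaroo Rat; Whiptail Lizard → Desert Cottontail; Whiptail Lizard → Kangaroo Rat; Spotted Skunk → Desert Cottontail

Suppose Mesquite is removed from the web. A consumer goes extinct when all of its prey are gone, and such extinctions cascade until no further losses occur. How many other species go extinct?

Remove Mesquite.
Round 1: Harvester Ant (all prey gone), Desert Cottontail (all prey gone), Kangaroo Rat (all prey gone) → extinct.
Round 2: Spotted Skunk (all prey gone), Whiptail Lizard (all prey gone) → extinct.
Round 3: Rattlesnake (all prey gone), Coyote (all prey gone) → extinct.
No further losses. Total secondary extinctions: 7.

7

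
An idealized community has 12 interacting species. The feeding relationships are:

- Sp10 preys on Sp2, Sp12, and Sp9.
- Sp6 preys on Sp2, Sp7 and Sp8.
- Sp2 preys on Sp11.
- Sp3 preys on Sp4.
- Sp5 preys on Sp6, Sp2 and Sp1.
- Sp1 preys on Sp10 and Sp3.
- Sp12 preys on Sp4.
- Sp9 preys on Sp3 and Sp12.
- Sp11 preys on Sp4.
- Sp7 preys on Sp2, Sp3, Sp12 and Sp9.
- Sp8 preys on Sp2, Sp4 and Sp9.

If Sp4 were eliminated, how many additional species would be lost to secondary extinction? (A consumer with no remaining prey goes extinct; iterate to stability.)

Remove Sp4.
Round 1: Sp12 (all prey gone), Sp3 (all prey gone), Sp11 (all prey gone) → extinct.
Round 2: Sp9 (all prey gone), Sp2 (all prey gone) → extinct.
Round 3: Sp8 (all prey gone), Sp10 (all prey gone), Sp7 (all prey gone) → extinct.
Round 4: Sp1 (all prey gone), Sp6 (all prey gone) → extinct.
Round 5: Sp5 (all prey gone) → extinct.
No further losses. Total secondary extinctions: 11.

11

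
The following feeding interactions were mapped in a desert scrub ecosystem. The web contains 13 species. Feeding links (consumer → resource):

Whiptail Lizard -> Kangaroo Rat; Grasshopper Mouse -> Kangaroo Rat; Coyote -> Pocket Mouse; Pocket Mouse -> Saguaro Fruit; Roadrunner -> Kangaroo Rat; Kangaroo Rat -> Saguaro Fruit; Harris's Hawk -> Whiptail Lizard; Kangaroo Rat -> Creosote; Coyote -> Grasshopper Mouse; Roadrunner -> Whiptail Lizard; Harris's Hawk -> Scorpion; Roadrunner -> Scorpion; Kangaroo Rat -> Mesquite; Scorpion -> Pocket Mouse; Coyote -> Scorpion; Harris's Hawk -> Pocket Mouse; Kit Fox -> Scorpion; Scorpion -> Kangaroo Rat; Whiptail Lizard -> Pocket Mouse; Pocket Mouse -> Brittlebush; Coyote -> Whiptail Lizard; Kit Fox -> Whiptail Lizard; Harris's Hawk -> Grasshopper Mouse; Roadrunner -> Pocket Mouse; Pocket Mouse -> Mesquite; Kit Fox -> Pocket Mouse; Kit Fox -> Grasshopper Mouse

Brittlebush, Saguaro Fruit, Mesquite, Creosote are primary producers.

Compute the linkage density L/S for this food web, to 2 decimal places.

L/S = 2.08

There are L = 27 links among S = 13 species.
L/S = 27/13 = 2.0769 ≈ 2.08.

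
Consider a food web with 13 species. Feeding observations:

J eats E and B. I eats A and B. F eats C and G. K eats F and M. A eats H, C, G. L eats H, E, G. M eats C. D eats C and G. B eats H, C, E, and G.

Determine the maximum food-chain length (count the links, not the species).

One longest chain: G → B → J.
It has 3 species and 2 links.

2 links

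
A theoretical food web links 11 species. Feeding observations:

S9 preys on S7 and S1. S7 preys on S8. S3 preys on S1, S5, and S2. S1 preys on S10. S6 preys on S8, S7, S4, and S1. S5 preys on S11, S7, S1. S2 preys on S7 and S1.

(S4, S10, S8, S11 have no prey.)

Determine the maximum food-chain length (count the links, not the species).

One longest chain: S10 → S1 → S2 → S3.
It has 4 species and 3 links.

3 links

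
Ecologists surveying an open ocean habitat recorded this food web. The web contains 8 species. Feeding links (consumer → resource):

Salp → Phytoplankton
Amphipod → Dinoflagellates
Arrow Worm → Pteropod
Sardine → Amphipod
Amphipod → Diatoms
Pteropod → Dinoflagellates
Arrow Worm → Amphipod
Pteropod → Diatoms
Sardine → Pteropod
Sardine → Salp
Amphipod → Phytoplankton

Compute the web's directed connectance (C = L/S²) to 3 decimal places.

The web has S = 8 species and L = 11 feeding links.
C = L / S² = 11 / 64 = 0.1719 ≈ 0.172.

C = 0.172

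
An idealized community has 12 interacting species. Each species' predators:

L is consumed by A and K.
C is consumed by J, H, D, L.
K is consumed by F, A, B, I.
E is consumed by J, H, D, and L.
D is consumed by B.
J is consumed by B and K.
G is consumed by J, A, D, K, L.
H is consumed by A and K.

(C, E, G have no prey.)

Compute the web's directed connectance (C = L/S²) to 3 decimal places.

C = 0.167

The web has S = 12 species and L = 24 feeding links.
C = L / S² = 24 / 144 = 0.1667 ≈ 0.167.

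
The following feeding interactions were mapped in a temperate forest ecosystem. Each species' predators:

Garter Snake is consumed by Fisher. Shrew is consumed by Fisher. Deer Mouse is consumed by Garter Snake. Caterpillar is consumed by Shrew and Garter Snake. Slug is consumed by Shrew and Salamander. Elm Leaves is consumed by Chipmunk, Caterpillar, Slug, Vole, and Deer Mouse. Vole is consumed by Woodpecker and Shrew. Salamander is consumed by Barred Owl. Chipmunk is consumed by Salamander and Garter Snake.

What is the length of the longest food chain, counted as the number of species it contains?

4 species

One longest chain: Elm Leaves → Slug → Salamander → Barred Owl.
It has 4 species and 3 links.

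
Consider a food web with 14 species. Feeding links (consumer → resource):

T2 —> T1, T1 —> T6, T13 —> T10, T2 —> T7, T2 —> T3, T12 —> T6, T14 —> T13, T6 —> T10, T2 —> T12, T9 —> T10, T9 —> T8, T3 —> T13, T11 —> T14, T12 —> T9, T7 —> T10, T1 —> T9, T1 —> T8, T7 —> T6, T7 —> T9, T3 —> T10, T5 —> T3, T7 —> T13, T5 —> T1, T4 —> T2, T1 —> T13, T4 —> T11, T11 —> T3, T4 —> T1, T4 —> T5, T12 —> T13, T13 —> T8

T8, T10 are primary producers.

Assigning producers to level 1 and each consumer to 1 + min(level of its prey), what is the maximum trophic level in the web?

Producers (level 1): T8, T10.
Following each consumer down to its lowest-level prey: T8 → T1 → T4 (levels 1 through 3).
All prey of T4 (T1 2, T11 3, T2 3, T5 3) are at level 2 or above, so T4 is at level 1 + 2 = 3.
Every consumer has at least one prey at level 2 or below, so none exceeds level 3.

3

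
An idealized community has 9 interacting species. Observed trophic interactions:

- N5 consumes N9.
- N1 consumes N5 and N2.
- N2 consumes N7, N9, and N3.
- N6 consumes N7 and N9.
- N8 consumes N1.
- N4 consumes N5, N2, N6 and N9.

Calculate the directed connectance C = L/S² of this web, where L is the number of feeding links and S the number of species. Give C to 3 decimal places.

C = 0.160

The web has S = 9 species and L = 13 feeding links.
C = L / S² = 13 / 81 = 0.1605 ≈ 0.160.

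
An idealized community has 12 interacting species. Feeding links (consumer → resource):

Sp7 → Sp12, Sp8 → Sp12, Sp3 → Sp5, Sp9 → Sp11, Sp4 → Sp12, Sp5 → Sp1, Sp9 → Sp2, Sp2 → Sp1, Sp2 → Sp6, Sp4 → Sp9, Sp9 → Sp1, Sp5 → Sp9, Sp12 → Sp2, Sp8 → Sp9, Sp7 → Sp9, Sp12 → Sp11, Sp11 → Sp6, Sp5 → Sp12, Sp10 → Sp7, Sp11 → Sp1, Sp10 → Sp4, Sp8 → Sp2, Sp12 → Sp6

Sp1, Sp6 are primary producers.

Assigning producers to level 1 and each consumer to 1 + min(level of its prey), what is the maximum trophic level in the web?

4

Producers (level 1): Sp1, Sp6.
Following each consumer down to its lowest-level prey: Sp6 → Sp12 → Sp7 → Sp10 (levels 1 through 4).
All prey of Sp10 (Sp7 3, Sp4 3) are at level 3 or above, so Sp10 is at level 1 + 3 = 4.
Every consumer has at least one prey at level 3 or below, so none exceeds level 4.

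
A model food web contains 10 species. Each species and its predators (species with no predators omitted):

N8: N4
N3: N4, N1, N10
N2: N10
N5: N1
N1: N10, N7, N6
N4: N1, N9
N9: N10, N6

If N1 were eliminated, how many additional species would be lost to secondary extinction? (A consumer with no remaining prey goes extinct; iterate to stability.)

Remove N1.
Round 1: N7 (all prey gone) → extinct.
No further losses. Total secondary extinctions: 1.

1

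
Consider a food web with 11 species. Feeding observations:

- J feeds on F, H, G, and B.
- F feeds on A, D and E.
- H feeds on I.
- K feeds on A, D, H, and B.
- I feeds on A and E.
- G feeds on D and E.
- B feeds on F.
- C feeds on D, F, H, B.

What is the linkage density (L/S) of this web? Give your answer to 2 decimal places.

L/S = 1.91

There are L = 21 links among S = 11 species.
L/S = 21/11 = 1.9091 ≈ 1.91.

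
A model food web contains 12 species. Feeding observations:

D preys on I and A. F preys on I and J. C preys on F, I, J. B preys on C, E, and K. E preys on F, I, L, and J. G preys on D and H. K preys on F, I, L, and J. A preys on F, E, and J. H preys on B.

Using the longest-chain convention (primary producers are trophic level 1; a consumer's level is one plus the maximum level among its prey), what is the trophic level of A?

Trophic level 4

J is a producer → level 1.
F eats J (level 1); other prey at levels: I 1 → level 2.
E eats F (level 2); other prey at levels: L 1, J 1, I 1 → level 3.
A eats E (level 3); other prey at levels: J 1, F 2 → level 4.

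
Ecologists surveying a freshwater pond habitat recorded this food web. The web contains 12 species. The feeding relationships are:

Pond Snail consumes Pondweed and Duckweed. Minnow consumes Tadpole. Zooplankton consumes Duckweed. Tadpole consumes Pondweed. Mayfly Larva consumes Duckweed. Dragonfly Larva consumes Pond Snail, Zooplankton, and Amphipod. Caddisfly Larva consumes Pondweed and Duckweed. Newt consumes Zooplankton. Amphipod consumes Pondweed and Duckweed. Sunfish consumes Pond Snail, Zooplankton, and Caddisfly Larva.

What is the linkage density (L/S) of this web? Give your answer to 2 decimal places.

L/S = 1.42

There are L = 17 links among S = 12 species.
L/S = 17/12 = 1.4167 ≈ 1.42.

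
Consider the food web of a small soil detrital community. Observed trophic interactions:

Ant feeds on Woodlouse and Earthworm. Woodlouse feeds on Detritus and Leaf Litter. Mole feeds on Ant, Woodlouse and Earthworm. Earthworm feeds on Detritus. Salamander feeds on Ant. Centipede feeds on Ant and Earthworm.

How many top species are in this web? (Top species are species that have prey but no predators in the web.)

Top species (has prey, but nothing eats it): Mole, Centipede, Salamander.
Count: 3.

3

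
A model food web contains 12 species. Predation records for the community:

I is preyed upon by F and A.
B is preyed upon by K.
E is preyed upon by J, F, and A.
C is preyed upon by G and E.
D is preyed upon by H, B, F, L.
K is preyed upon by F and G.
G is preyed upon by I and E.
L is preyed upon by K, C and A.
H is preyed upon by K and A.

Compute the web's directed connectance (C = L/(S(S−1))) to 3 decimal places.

C = 0.159

The web has S = 12 species and L = 21 feeding links.
C = L / (S(S−1)) = 21 / 132 = 0.1591 ≈ 0.159.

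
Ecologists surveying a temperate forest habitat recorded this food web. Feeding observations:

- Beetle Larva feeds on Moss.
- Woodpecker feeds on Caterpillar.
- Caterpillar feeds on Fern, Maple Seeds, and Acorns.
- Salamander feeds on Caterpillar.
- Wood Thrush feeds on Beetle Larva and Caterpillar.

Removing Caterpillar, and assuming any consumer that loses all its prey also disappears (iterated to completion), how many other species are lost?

Remove Caterpillar.
Round 1: Salamander (all prey gone), Woodpecker (all prey gone) → extinct.
No further losses. Total secondary extinctions: 2.

2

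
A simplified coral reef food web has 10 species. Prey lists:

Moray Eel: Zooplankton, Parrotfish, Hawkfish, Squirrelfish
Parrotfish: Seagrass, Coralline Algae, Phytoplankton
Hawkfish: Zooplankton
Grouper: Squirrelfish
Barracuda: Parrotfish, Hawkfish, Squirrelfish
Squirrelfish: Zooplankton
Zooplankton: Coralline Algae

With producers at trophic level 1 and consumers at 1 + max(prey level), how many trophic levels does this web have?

4

Producers (level 1): Seagrass, Coralline Algae, Phytoplankton.
Coralline Algae → Zooplankton → Hawkfish → Moray Eel gives Moray Eel level 4.
No species has a prey at level 4, so no species reaches level 5.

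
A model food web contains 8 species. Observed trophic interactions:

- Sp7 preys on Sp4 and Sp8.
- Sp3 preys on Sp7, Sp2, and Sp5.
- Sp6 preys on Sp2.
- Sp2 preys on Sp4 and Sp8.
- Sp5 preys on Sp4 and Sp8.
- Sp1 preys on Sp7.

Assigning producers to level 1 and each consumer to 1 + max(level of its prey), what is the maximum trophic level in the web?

3

Producers (level 1): Sp4, Sp8.
Sp4 → Sp7 → Sp1 gives Sp1 level 3.
No species has a prey at level 3, so no species reaches level 4.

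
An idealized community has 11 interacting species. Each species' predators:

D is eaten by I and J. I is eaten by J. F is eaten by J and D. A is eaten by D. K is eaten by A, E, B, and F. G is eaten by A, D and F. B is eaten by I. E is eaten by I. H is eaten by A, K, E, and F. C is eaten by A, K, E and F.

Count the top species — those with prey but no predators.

1

Top species (has prey, but nothing eats it): J.
Count: 1.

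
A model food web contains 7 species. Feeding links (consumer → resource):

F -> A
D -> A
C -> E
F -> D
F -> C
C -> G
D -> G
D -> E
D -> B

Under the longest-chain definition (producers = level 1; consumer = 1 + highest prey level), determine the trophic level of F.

G is a producer → level 1.
C eats G (level 1); other prey at levels: E 1 → level 2.
F eats C (level 2); other prey at levels: A 1, D 2 → level 3.

Trophic level 3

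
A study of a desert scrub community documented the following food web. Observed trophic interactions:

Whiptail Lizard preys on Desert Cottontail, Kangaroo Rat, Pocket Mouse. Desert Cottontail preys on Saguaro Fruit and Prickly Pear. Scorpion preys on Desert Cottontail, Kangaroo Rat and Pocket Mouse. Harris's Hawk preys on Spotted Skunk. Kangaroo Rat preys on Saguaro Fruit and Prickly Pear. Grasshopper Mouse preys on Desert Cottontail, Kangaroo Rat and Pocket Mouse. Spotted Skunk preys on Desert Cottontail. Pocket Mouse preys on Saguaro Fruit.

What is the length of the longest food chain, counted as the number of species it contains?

4 species

One longest chain: Saguaro Fruit → Desert Cottontail → Spotted Skunk → Harris's Hawk.
It has 4 species and 3 links.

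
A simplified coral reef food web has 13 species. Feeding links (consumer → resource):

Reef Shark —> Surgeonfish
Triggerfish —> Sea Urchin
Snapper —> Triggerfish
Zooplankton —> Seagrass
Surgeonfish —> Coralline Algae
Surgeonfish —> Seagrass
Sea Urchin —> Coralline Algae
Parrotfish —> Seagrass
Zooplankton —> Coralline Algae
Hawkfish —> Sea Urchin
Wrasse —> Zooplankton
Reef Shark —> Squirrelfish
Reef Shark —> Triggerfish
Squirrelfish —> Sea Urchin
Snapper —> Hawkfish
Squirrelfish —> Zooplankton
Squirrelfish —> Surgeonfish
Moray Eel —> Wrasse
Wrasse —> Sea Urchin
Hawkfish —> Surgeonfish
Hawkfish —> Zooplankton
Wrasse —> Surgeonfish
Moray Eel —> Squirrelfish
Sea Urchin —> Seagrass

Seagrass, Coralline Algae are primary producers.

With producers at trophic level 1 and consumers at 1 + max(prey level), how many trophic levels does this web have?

Producers (level 1): Seagrass, Coralline Algae.
Seagrass → Surgeonfish → Hawkfish → Snapper gives Snapper level 4.
No species has a prey at level 4, so no species reaches level 5.

4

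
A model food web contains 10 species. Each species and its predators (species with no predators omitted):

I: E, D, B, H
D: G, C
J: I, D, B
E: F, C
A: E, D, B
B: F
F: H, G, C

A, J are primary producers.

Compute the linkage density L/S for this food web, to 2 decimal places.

L/S = 1.80

There are L = 18 links among S = 10 species.
L/S = 18/10 = 1.8000 ≈ 1.80.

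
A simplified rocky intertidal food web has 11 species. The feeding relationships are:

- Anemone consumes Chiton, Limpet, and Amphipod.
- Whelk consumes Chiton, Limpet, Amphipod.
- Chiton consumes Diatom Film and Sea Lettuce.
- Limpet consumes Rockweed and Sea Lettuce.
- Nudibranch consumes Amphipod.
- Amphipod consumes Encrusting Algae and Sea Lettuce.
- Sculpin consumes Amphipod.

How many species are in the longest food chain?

3 species

One longest chain: Rockweed → Limpet → Whelk.
It has 3 species and 2 links.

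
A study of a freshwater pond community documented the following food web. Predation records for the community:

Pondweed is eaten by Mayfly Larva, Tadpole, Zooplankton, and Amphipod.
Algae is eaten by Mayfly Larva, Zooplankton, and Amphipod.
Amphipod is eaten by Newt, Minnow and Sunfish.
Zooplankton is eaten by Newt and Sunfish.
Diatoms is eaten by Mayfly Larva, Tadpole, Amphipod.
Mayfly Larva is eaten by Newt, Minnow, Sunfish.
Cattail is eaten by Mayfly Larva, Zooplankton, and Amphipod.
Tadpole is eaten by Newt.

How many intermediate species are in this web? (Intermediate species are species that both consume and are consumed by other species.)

Intermediate species (has both prey and predators): Tadpole, Amphipod, Zooplankton, Mayfly Larva.
Count: 4.

4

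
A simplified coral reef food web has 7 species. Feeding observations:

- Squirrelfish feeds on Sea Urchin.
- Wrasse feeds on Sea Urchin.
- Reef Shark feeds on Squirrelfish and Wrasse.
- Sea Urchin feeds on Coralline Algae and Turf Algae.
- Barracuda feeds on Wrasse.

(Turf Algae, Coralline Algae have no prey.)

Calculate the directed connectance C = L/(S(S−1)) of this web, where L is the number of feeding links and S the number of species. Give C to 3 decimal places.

The web has S = 7 species and L = 7 feeding links.
C = L / (S(S−1)) = 7 / 42 = 0.1667 ≈ 0.167.

C = 0.167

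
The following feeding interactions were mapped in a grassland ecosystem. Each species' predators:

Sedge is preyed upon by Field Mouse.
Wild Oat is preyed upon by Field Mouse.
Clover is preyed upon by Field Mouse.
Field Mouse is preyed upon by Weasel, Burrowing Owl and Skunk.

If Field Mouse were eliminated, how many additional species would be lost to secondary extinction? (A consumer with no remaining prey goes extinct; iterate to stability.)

Remove Field Mouse.
Round 1: Burrowing Owl (all prey gone), Skunk (all prey gone), Weasel (all prey gone) → extinct.
No further losses. Total secondary extinctions: 3.

3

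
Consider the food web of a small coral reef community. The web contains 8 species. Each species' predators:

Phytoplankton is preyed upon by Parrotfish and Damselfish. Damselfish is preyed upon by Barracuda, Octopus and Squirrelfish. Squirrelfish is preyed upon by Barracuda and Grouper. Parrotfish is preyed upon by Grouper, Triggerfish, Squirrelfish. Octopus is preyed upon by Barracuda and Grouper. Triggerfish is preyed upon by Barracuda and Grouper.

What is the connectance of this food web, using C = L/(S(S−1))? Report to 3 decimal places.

C = 0.250

The web has S = 8 species and L = 14 feeding links.
C = L / (S(S−1)) = 14 / 56 = 0.2500 ≈ 0.250.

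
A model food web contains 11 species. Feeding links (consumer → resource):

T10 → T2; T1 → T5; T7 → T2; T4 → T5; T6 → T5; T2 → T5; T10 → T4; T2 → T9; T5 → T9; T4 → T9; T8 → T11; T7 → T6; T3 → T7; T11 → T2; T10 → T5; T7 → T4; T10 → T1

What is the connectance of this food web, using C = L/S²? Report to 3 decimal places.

The web has S = 11 species and L = 17 feeding links.
C = L / S² = 17 / 121 = 0.1405 ≈ 0.140.

C = 0.140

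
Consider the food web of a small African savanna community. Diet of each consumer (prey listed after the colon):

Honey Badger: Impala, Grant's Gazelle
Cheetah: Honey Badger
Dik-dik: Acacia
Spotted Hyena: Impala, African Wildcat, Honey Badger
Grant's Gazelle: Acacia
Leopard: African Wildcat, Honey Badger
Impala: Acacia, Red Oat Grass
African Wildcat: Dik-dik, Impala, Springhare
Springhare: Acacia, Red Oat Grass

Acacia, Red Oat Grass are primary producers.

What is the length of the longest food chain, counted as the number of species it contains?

One longest chain: Acacia → Impala → Honey Badger → Cheetah.
It has 4 species and 3 links.

4 species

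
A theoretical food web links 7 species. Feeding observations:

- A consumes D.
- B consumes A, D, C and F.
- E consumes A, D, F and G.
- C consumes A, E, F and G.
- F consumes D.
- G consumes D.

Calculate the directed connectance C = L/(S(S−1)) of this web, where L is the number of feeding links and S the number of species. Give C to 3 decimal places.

C = 0.357

The web has S = 7 species and L = 15 feeding links.
C = L / (S(S−1)) = 15 / 42 = 0.3571 ≈ 0.357.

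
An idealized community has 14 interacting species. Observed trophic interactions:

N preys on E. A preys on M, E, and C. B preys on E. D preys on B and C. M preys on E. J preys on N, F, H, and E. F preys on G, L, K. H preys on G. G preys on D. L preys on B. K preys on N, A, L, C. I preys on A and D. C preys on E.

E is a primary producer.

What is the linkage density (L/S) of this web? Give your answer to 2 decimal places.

There are L = 25 links among S = 14 species.
L/S = 25/14 = 1.7857 ≈ 1.79.

L/S = 1.79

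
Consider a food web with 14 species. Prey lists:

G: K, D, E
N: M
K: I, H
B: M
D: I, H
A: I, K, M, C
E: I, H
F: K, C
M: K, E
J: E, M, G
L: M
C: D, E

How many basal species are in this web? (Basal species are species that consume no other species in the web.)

2

Basal species (no prey listed): I, H.
Count: 2.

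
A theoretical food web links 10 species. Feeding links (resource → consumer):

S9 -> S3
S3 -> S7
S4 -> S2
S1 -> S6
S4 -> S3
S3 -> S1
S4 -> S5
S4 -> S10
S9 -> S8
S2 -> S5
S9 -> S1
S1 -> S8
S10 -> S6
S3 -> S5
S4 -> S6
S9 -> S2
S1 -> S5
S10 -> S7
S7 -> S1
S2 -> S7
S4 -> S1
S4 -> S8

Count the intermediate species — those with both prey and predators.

Intermediate species (has both prey and predators): S10, S3, S2, S7, S1.
Count: 5.

5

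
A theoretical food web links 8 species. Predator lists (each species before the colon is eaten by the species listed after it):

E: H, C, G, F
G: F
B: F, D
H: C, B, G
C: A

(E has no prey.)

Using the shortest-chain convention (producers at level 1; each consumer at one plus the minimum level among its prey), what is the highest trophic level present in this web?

Producers (level 1): E.
Following each consumer down to its lowest-level prey: E → H → B → D (levels 1 through 4).
All prey of D (B 3) are at level 3 or above, so D is at level 1 + 3 = 4.
Every consumer has at least one prey at level 3 or below, so none exceeds level 4.

4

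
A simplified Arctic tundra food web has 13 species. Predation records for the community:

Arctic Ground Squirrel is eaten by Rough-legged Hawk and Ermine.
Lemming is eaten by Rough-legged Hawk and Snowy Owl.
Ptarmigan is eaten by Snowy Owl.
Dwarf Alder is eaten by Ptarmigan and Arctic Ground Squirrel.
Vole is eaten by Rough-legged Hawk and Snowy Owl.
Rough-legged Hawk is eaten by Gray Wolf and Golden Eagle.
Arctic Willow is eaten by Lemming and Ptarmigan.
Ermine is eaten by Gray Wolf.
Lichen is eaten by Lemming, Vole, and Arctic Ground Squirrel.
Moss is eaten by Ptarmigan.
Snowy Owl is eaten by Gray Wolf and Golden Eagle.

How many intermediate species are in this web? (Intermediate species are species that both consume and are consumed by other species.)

Intermediate species (has both prey and predators): Arctic Ground Squirrel, Vole, Lemming, Ptarmigan, Ermine, Snowy Owl, Rough-legged Hawk.
Count: 7.

7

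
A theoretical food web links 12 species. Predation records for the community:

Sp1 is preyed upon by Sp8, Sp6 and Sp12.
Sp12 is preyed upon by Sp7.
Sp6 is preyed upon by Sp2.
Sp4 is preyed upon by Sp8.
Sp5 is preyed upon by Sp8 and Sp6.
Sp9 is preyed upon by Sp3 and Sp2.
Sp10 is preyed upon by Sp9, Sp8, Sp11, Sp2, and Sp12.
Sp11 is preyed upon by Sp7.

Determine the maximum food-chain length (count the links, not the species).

2 links

One longest chain: Sp10 → Sp11 → Sp7.
It has 3 species and 2 links.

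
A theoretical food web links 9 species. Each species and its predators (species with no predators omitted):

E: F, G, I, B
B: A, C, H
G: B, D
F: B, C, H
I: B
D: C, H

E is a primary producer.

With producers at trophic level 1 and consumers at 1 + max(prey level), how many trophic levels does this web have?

4

Producers (level 1): E.
E → F → B → H gives H level 4.
No species has a prey at level 4, so no species reaches level 5.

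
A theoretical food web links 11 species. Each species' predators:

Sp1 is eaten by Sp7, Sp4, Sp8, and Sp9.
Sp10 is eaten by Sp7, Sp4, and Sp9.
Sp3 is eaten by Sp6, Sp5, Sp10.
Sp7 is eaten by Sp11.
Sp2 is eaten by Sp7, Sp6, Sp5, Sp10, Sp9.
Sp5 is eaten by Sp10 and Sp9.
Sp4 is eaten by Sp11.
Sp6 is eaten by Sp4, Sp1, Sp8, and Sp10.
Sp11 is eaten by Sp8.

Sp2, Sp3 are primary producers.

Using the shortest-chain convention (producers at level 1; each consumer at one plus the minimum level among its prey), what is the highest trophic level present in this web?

Producers (level 1): Sp2, Sp3.
Following each consumer down to its lowest-level prey: Sp2 → Sp6 → Sp4 (levels 1 through 3).
All prey of Sp4 (Sp6 2, Sp10 2, Sp1 3) are at level 2 or above, so Sp4 is at level 1 + 2 = 3.
Every consumer has at least one prey at level 2 or below, so none exceeds level 3.

3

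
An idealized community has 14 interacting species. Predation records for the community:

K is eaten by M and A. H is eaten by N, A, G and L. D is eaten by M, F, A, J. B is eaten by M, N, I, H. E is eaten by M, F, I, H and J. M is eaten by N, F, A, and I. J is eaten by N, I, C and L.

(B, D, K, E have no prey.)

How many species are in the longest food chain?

3 species

One longest chain: D → J → C.
It has 3 species and 2 links.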